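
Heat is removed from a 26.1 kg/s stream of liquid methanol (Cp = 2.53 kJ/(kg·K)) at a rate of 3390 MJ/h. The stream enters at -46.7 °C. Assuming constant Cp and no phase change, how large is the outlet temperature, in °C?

T_out = -61.0 °C

Q = 3390 MJ/h = 941.67 kJ/s
ΔT = Q/(ṁ·Cp) = 941.67/(26.1×2.53) = 14.261 K
T_out = -46.7 − 14.261 = -60.961 °C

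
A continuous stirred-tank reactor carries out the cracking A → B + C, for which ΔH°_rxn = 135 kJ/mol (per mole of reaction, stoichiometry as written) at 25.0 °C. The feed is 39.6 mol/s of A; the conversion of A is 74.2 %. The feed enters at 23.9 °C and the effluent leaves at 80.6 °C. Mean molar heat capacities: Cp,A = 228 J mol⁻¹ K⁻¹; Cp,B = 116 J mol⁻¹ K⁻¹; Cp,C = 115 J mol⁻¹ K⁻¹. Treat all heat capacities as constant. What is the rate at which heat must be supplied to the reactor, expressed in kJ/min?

Q_in = 269000 kJ/min

Extent of reaction ξ = 0.742 × 39.6 = 29.383 mol/s
Reaction term: ξ·ΔH°_rxn = 29.383 × 135 = 3966.7 kJ/s
Sensible, feed 23.9→25 °C: 9.9317 kJ/s
Outlet flows (mol/s): A 10.217, B 29.383, C 29.383
Sensible, products 25→80.6 °C: 506.9 kJ/s
Q = ΔH = 4483.6 kJ/s = 4483.6 kW
Heat supplied = 269010 kJ/min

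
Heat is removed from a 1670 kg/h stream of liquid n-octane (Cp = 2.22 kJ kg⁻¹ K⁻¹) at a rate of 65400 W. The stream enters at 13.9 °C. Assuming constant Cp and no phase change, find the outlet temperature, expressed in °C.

T_out = -49.6 °C

Q = 65400 W = 235440 kJ/h
ΔT = Q/(ṁ·Cp) = 235440/(1670×2.22) = 63.505 K
T_out = 13.9 − 63.505 = -49.605 °C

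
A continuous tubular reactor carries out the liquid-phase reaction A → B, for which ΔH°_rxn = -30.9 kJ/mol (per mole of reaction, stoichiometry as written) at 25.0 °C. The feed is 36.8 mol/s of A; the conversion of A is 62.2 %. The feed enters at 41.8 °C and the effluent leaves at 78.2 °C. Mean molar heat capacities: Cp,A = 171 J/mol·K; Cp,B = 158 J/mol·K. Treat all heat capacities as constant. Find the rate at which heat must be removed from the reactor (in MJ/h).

Extent of reaction ξ = 0.622 × 36.8 = 22.89 mol/s
Reaction term: ξ·ΔH°_rxn = 22.89 × -30.9 = -707.29 kJ/s
Sensible, feed 41.8→25 °C: -105.72 kJ/s
Outlet flows (mol/s): A 13.91, B 22.89
Sensible, products 25→78.2 °C: 318.95 kJ/s
Q = ΔH = -494.06 kJ/s = -494.06 kW
Heat removed = 1778.6 MJ/h

Q_out = 1780 MJ/h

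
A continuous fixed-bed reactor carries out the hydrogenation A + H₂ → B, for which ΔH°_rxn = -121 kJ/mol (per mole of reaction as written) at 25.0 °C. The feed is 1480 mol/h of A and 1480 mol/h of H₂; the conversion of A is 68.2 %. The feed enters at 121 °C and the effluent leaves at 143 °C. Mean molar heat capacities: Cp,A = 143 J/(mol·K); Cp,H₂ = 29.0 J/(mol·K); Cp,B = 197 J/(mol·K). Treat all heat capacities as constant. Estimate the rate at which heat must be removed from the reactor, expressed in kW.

Q_out = 31.5 kW

Extent of reaction ξ = 0.682 × 1480 = 1009.4 mol/h
Reaction term: ξ·ΔH°_rxn = 1009.4 × -121 = -122130 kJ/h
Sensible, feed 121→25 °C: -24438 kJ/h
Outlet flows (mol/h): A 470.64, H₂ 470.64, B 1009.4
Sensible, products 25→143 °C: 33016 kJ/h
Q = ΔH = -113550 kJ/h = -31.543 kW
Heat removed = 31.543 kW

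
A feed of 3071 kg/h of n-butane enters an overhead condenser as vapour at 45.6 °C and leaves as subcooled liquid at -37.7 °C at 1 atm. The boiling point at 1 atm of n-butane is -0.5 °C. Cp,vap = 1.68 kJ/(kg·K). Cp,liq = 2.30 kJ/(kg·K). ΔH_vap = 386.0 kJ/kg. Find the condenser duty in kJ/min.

vapour 45.6→-0.5 °C: -77.448 kJ/kg
condensation at -0.5 °C: -386 kJ/kg
liquid -0.5→-37.7 °C: -85.56 kJ/kg
Δh = -77.448 + -386 + -85.56 = -549.01 kJ/kg
Q = ṁ·Δh = 3071 kg/h × -549.01 kJ/kg = -1.686e+06 kJ/h
|Q| = 468.33 kW = 28100 kJ/min

Q_c = 28100 kJ/min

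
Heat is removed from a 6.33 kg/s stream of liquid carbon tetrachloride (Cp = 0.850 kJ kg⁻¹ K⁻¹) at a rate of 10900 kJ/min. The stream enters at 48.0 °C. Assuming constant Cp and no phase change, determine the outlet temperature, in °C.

Q = 10900 kJ/min = 181.67 kJ/s
ΔT = Q/(ṁ·Cp) = 181.67/(6.33×0.850) = 33.764 K
T_out = 48.0 − 33.764 = 14.236 °C

T_out = 14.2 °C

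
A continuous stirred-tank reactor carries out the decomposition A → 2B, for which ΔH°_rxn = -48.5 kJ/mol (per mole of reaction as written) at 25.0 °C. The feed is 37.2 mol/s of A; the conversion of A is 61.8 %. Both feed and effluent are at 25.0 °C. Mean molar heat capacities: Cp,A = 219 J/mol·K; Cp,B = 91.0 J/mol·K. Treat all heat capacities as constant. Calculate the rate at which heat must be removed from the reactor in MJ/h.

Extent of reaction ξ = 0.618 × 37.2 = 22.99 mol/s
Reaction term: ξ·ΔH°_rxn = 22.99 × -48.5 = -1115 kJ/s
Q = ΔH = -1115 kJ/s = -1115 kW
Heat removed = 4014 MJ/h

Q_out = 4010 MJ/h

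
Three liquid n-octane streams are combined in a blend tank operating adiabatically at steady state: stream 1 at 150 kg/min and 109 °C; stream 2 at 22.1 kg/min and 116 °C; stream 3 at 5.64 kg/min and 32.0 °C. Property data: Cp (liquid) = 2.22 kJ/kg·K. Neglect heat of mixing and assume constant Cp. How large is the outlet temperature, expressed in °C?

Adiabatic, steady state ⇒ Σ ṁᵢCp,ᵢ(T_out − Tᵢ) = 0
T_out = Σ ṁᵢCp,ᵢTᵢ / Σ ṁᵢCp,ᵢ
      = 42389 / 394.58 = 107.43 °C

T_out = 107 °C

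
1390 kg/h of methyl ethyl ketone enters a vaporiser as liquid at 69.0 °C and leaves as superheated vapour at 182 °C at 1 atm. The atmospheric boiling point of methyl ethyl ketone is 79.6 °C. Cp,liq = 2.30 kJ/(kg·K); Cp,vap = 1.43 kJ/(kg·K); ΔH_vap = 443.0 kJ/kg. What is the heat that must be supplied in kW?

liquid 69.0→79.6 °C: 24.38 kJ/kg
vaporisation at 79.6 °C: 443 kJ/kg
vapour 79.6→182 °C: 146.43 kJ/kg
Δh = 24.38 + 443 + 146.43 = 613.81 kJ/kg
Q = ṁ·Δh = 1390 kg/h × 613.81 kJ/kg = 853200 kJ/h
|Q| = 237 kW

Q = 237 kW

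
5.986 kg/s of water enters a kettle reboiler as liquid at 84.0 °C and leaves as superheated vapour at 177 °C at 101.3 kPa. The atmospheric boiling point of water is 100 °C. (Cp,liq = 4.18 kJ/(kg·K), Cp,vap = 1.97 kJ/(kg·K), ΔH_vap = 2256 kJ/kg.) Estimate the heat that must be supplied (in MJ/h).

Q = 53300 MJ/h

liquid 84.0→100 °C: 66.88 kJ/kg
vaporisation at 100 °C: 2256 kJ/kg
vapour 100→177 °C: 151.69 kJ/kg
Δh = 66.88 + 2256 + 151.69 = 2474.6 kJ/kg
Q = ṁ·Δh = 5.986 kg/s × 2474.6 kJ/kg = 14813 kJ/s
|Q| = 14813 kW = 53326 MJ/h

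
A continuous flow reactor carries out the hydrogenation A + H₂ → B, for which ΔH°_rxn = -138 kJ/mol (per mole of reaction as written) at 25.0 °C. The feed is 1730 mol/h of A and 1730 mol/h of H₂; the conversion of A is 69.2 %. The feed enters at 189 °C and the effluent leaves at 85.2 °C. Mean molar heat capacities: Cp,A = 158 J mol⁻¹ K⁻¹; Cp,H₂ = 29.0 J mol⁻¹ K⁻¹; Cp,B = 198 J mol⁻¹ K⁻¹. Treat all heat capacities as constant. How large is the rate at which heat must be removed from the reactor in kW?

Extent of reaction ξ = 0.692 × 1730 = 1197.2 mol/h
Reaction term: ξ·ΔH°_rxn = 1197.2 × -138 = -165210 kJ/h
Sensible, feed 189→25 °C: -53056 kJ/h
Outlet flows (mol/h): A 532.84, H₂ 532.84, B 1197.2
Sensible, products 25→85.2 °C: 20268 kJ/h
Q = ΔH = -198000 kJ/h = -54.999 kW
Heat removed = 54.999 kW

Q_out = 55.0 kW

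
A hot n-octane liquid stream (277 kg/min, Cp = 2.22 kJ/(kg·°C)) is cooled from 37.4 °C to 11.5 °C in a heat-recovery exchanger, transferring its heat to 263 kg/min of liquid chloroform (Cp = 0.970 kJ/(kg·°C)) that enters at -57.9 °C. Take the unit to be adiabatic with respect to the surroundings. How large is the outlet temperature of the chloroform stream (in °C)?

T_c,out = 4.53 °C

Heat released by hot stream: Q = 277 × 2.22 × (37.4 − 11.5) = 15927 kJ/min
Energy balance on cold side (adiabatic exchanger): Q = ṁ_c·Cp_c·(T_c,out − T_c,in)
T_c,out = -57.9 + 15927/(263 × 0.970) = 4.5317 °C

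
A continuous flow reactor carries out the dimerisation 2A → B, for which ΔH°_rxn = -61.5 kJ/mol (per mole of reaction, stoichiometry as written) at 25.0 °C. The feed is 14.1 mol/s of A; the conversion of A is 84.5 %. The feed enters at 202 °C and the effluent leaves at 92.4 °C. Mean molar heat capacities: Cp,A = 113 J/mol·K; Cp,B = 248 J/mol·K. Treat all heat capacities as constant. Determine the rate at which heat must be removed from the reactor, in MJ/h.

Extent of reaction ξ = 0.845 × 14.1 / 2 = 5.9572 mol/s
Reaction term: ξ·ΔH°_rxn = 5.9572 × -61.5 = -366.37 kJ/s
Sensible, feed 202→25 °C: -282.01 kJ/s
Outlet flows (mol/s): A 2.1855, B 5.9572
Sensible, products 25→92.4 °C: 116.22 kJ/s
Q = ΔH = -532.16 kJ/s = -532.16 kW
Heat removed = 1915.8 MJ/h

Q_out = 1920 MJ/h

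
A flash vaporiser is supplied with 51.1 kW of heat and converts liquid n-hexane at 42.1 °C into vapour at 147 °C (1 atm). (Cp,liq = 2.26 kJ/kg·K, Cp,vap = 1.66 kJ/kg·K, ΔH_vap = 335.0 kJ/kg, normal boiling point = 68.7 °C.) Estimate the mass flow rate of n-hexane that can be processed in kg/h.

Δh = 2.26×(68.7−42.1) + 335.0 + 1.66×(147−68.7) = 525.09 kJ/kg
Q = 51.1 kW = 51.1 kJ/s = 183960 kJ/h
ṁ = Q/Δh = 183960 / 525.09 = 350.34 kg/h

ṁ = 350 kg/h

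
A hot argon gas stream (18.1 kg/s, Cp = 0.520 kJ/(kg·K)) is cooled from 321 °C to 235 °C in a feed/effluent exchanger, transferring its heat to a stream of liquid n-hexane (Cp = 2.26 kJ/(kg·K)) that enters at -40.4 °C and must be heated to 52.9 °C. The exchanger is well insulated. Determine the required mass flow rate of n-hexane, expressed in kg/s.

Heat released by hot stream: Q = 18.1 × 0.520 × (321 − 235) = 809.43 kJ/s
Energy balance on cold side (adiabatic exchanger): Q = ṁ_c·Cp_c·(T_c,out − T_c,in)
ṁ_c = 809.43 / [2.26 × (52.9 − -40.4)] = 3.8388 kg/s

ṁ_c = 3.84 kg/s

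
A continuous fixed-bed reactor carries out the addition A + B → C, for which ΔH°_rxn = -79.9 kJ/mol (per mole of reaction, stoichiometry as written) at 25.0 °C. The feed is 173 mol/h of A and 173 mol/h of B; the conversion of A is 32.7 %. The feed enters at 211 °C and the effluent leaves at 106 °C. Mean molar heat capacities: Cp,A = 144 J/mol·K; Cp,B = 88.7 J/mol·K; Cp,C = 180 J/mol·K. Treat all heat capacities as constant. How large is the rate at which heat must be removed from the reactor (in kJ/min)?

Extent of reaction ξ = 0.327 × 173 = 56.571 mol/h
Reaction term: ξ·ΔH°_rxn = 56.571 × -79.9 = -4520 kJ/h
Sensible, feed 211→25 °C: -7487.8 kJ/h
Outlet flows (mol/h): A 116.43, B 116.43, C 56.571
Sensible, products 25→106 °C: 3019.3 kJ/h
Q = ΔH = -8988.5 kJ/h = -2.4968 kW
Heat removed = 149.81 kJ/min

Q_out = 150 kJ/min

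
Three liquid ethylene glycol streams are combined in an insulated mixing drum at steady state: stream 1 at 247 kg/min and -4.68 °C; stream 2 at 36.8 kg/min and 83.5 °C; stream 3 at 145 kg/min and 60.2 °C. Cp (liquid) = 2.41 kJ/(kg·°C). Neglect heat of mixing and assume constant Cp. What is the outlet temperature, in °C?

T_out = 24.8 °C

Adiabatic, steady state ⇒ Σ ṁᵢCp,ᵢ(T_out − Tᵢ) = 0
T_out = Σ ṁᵢCp,ᵢTᵢ / Σ ṁᵢCp,ᵢ
      = 25656 / 1033.4 = 24.827 °C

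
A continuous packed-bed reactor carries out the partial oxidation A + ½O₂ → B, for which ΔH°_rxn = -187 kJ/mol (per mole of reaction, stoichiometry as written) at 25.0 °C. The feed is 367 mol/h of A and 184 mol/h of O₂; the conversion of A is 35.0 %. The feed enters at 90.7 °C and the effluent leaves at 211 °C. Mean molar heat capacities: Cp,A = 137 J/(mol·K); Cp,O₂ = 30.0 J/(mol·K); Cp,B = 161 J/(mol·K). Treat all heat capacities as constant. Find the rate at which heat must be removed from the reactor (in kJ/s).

Extent of reaction ξ = 0.350 × 367 = 128.45 mol/h
Reaction term: ξ·ΔH°_rxn = 128.45 × -187 = -24020 kJ/h
Sensible, feed 90.7→25 °C: -3666 kJ/h
Outlet flows (mol/h): A 238.55, O₂ 119.78, B 128.45
Sensible, products 25→211 °C: 10594 kJ/h
Q = ΔH = -17093 kJ/h = -4.7479 kW
Heat removed = 4.7479 kJ/s

Q_out = 4.75 kJ/s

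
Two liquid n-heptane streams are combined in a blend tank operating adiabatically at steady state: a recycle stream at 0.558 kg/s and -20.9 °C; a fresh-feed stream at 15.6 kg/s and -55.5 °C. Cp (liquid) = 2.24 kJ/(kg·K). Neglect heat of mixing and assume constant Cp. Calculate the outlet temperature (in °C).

T_out = -54.3 °C

No heat crosses the boundary, so H_out = H_in.
T_out = Σ ṁᵢCp,ᵢTᵢ / Σ ṁᵢCp,ᵢ
      = -1965.5 / 36.194 = -54.305 °C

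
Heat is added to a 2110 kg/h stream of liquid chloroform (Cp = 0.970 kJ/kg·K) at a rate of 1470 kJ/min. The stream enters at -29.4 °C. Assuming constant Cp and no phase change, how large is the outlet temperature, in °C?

T_out = 13.7 °C

Q = 1470 kJ/min = 88200 kJ/h
ΔT = Q/(ṁ·Cp) = 88200/(2110×0.970) = 43.094 K
T_out = -29.4 + 43.094 = 13.694 °C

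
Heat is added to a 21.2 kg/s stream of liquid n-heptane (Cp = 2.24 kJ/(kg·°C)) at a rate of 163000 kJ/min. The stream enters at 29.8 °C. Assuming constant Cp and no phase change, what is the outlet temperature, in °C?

Q = 163000 kJ/min = 2716.7 kJ/s
ΔT = Q/(ṁ·Cp) = 2716.7/(21.2×2.24) = 57.207 K
T_out = 29.8 + 57.207 = 87.007 °C

T_out = 87.0 °C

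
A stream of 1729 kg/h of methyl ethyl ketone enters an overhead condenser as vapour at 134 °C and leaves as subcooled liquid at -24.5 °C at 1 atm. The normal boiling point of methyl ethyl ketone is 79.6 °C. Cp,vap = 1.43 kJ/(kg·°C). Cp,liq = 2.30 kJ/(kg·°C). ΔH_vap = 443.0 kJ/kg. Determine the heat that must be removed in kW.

vapour 134→79.6 °C: -77.792 kJ/kg
condensation at 79.6 °C: -443 kJ/kg
liquid 79.6→-24.5 °C: -239.43 kJ/kg
Δh = -77.792 + -443 + -239.43 = -760.22 kJ/kg
Q = ṁ·Δh = 1729 kg/h × -760.22 kJ/kg = -1.3144e+06 kJ/h
|Q| = 365.12 kW

Q_c = 365 kW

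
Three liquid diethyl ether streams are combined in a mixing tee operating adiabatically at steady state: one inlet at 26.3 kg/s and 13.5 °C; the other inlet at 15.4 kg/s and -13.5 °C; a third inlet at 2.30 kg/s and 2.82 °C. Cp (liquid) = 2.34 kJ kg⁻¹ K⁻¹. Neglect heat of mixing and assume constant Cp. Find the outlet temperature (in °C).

Adiabatic, steady state ⇒ Σ ṁᵢCp,ᵢ(T_out − Tᵢ) = 0
Σ ṁᵢCp,ᵢTᵢ = 26.3×2.34×13.5 + 15.4×2.34×-13.5 + 2.30×2.34×2.82 = 359.51
Σ ṁᵢCp,ᵢ = 26.3×2.34 + 15.4×2.34 + 2.30×2.34 = 102.96
T_out = 359.51 / 102.96 = 3.4917 °C

T_out = 3.49 °C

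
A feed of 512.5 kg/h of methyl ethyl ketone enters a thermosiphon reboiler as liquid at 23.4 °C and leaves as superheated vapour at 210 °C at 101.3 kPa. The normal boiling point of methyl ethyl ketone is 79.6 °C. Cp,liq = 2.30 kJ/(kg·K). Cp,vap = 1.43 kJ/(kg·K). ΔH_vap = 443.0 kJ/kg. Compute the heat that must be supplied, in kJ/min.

liquid 23.4→79.6 °C: 129.26 kJ/kg
vaporisation at 79.6 °C: 443 kJ/kg
vapour 79.6→210 °C: 186.47 kJ/kg
Δh = 129.26 + 443 + 186.47 = 758.73 kJ/kg
Q = ṁ·Δh = 512.5 kg/h × 758.73 kJ/kg = 388850 kJ/h
|Q| = 108.01 kW = 6480.8 kJ/min

Q = 6480 kJ/min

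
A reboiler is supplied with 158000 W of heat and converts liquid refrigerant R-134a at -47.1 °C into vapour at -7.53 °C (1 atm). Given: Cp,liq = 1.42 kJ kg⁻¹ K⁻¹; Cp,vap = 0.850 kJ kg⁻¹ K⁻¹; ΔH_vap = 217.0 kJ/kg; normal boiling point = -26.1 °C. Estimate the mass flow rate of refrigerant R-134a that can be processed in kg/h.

Δh = 1.42×(-26.1−-47.1) + 217.0 + 0.850×(-7.53−-26.1) = 262.6 kJ/kg
Q = 158000 W = 158 kJ/s = 568800 kJ/h
ṁ = Q/Δh = 568800 / 262.6 = 2166 kg/h

ṁ = 2170 kg/h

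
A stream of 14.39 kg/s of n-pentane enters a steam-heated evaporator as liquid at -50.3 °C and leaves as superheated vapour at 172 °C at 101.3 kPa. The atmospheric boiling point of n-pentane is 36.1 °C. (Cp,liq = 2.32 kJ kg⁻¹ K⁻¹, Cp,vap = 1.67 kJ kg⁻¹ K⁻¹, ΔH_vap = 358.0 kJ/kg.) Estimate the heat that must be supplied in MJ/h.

Q = 40700 MJ/h

liquid -50.3→36.1 °C: 200.45 kJ/kg
vaporisation at 36.1 °C: 358 kJ/kg
vapour 36.1→172 °C: 226.95 kJ/kg
Δh = 200.45 + 358 + 226.95 = 785.4 kJ/kg
Q = ṁ·Δh = 14.39 kg/s × 785.4 kJ/kg = 11302 kJ/s
|Q| = 11302 kW = 40687 MJ/h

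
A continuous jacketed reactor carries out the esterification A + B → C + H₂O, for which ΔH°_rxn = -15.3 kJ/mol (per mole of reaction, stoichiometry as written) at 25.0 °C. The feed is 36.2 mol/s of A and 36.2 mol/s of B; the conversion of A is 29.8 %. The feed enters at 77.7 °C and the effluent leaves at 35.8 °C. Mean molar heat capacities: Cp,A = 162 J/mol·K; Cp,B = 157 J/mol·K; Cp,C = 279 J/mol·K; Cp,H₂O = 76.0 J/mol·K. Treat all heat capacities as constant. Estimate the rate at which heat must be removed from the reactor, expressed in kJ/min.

Q_out = 38700 kJ/min

Extent of reaction ξ = 0.298 × 36.2 = 10.788 mol/s
Reaction term: ξ·ΔH°_rxn = 10.788 × -15.3 = -165.05 kJ/s
Sensible, feed 77.7→25 °C: -608.57 kJ/s
Outlet flows (mol/s): A 25.412, B 25.412, C 10.788, H₂O 10.788
Sensible, products 25→35.8 °C: 128.91 kJ/s
Q = ΔH = -644.71 kJ/s = -644.71 kW
Heat removed = 38683 kJ/min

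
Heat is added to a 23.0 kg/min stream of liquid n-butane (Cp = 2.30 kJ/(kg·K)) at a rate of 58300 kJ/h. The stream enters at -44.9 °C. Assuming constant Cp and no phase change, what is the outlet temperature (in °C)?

Q = 58300 kJ/h = 971.67 kJ/min
ΔT = Q/(ṁ·Cp) = 971.67/(23.0×2.30) = 18.368 K
T_out = -44.9 + 18.368 = -26.532 °C

T_out = -26.5 °C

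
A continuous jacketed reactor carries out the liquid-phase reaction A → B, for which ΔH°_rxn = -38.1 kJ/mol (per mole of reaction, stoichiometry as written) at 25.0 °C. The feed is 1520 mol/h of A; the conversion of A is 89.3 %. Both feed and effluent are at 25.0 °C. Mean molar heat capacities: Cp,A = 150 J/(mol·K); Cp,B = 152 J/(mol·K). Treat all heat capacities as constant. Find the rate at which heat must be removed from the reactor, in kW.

Q_out = 14.4 kW

Extent of reaction ξ = 0.893 × 1520 = 1357.4 mol/h
Reaction term: ξ·ΔH°_rxn = 1357.4 × -38.1 = -51715 kJ/h
Q = ΔH = -51715 kJ/h = -14.365 kW
Heat removed = 14.365 kW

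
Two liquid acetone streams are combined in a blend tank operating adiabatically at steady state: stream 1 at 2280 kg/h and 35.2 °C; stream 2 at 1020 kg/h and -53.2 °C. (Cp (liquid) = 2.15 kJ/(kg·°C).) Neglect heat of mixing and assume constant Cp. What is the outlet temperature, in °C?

T_out = 7.88 °C

Adiabatic, steady state ⇒ Σ ṁᵢCp,ᵢ(T_out − Tᵢ) = 0
Σ ṁᵢCp,ᵢTᵢ = 2280×2.15×35.2 + 1020×2.15×-53.2 = 55883
Σ ṁᵢCp,ᵢ = 2280×2.15 + 1020×2.15 = 7095
T_out = 55883 / 7095 = 7.8764 °C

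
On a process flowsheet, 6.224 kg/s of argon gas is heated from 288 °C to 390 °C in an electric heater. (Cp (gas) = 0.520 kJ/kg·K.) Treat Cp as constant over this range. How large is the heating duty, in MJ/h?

Q = ṁ·Cp·ΔT = 6.224 × 0.520 × (390 − 288) = 330.12 kJ/s
Heating duty = 1188.4 MJ/h

Q = 1190 MJ/h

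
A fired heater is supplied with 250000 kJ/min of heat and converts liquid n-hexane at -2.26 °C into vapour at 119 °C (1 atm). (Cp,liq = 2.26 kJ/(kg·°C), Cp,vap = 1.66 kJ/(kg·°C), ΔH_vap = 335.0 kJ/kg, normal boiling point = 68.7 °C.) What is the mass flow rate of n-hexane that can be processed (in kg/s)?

ṁ = 7.20 kg/s

Δh = 2.26×(68.7−-2.26) + 335.0 + 1.66×(119−68.7) = 578.87 kJ/kg
Q = 250000 kJ/min = 4166.7 kJ/s = 4166.7 kJ/s
ṁ = Q/Δh = 4166.7 / 578.87 = 7.198 kg/s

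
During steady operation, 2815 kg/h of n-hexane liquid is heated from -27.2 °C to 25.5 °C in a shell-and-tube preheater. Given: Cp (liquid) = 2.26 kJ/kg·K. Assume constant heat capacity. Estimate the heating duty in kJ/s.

Q = 93.1 kJ/s

Q = ṁ·Cp·ΔT = 2815 × 2.26 × (25.5 − -27.2) = 335270 kJ/h
Converting: 335270 / 3600 s = 93.131 kW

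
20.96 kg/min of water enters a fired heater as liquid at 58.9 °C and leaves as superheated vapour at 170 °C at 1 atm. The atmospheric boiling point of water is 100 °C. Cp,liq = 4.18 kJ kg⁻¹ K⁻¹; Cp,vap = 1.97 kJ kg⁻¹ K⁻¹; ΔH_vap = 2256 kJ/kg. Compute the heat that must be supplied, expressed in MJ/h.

Q = 3230 MJ/h

liquid 58.9→100 °C: 171.8 kJ/kg
vaporisation at 100 °C: 2256 kJ/kg
vapour 100→170 °C: 137.9 kJ/kg
Δh = 171.8 + 2256 + 137.9 = 2565.7 kJ/kg
Q = ṁ·Δh = 20.96 kg/min × 2565.7 kJ/kg = 53777 kJ/min
|Q| = 896.28 kW = 3226.6 MJ/h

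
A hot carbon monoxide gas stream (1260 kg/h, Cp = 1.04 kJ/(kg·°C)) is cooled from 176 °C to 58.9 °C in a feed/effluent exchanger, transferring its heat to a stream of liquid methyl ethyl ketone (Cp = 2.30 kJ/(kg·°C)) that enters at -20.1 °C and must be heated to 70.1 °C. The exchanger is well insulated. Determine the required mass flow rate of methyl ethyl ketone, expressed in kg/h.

Heat released by hot stream: Q = 1260 × 1.04 × (176 − 58.9) = 153450 kJ/h
Energy balance on cold side (adiabatic exchanger): Q = ṁ_c·Cp_c·(T_c,out − T_c,in)
ṁ_c = 153450 / [2.30 × (70.1 − -20.1)] = 739.65 kg/h

ṁ_c = 740 kg/h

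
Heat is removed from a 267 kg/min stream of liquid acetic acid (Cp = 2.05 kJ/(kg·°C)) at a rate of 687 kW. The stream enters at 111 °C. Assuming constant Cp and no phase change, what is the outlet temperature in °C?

T_out = 35.7 °C

Q = 687 kW = 41220 kJ/min
ΔT = Q/(ṁ·Cp) = 41220/(267×2.05) = 75.308 K
T_out = 111 − 75.308 = 35.692 °C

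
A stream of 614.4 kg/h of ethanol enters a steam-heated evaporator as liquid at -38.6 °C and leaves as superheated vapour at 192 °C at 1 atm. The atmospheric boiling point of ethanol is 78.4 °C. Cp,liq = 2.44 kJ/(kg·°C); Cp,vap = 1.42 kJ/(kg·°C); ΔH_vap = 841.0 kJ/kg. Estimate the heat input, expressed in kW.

liquid -38.6→78.4 °C: 285.48 kJ/kg
vaporisation at 78.4 °C: 841 kJ/kg
vapour 78.4→192 °C: 161.31 kJ/kg
Δh = 285.48 + 841 + 161.31 = 1287.8 kJ/kg
Q = ṁ·Δh = 614.4 kg/h × 1287.8 kJ/kg = 791220 kJ/h
|Q| = 219.78 kW

Q = 220 kW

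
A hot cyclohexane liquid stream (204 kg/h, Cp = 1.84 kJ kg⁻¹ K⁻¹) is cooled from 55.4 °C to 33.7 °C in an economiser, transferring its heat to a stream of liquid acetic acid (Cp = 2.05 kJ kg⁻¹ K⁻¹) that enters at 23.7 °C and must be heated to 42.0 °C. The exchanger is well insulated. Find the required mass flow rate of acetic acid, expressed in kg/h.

Heat released by hot stream: Q = 204 × 1.84 × (55.4 − 33.7) = 8145.3 kJ/h
Energy balance on cold side (adiabatic exchanger): Q = ṁ_c·Cp_c·(T_c,out − T_c,in)
ṁ_c = 8145.3 / [2.05 × (42.0 − 23.7)] = 217.12 kg/h

ṁ_c = 217 kg/h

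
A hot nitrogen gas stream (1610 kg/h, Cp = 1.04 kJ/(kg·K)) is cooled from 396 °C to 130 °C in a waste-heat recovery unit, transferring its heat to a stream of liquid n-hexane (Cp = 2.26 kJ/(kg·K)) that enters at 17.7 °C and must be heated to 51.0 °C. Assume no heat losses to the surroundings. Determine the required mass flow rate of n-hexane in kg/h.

Heat released by hot stream: Q = 1610 × 1.04 × (396 − 130) = 445390 kJ/h
Energy balance on cold side (adiabatic exchanger): Q = ṁ_c·Cp_c·(T_c,out − T_c,in)
ṁ_c = 445390 / [2.26 × (51.0 − 17.7)] = 5918.2 kg/h

ṁ_c = 5920 kg/h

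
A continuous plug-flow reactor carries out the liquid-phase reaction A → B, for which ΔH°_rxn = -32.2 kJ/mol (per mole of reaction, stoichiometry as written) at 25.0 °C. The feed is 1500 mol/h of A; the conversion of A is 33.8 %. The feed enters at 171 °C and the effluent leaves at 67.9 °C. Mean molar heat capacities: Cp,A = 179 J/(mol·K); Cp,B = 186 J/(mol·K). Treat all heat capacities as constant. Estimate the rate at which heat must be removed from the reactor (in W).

Extent of reaction ξ = 0.338 × 1500 = 507 mol/h
Reaction term: ξ·ΔH°_rxn = 507 × -32.2 = -16325 kJ/h
Sensible, feed 171→25 °C: -39201 kJ/h
Outlet flows (mol/h): A 993, B 507
Sensible, products 25→67.9 °C: 11671 kJ/h
Q = ΔH = -43855 kJ/h = -12.182 kW
Heat removed = 12182 W

Q_out = 12200 W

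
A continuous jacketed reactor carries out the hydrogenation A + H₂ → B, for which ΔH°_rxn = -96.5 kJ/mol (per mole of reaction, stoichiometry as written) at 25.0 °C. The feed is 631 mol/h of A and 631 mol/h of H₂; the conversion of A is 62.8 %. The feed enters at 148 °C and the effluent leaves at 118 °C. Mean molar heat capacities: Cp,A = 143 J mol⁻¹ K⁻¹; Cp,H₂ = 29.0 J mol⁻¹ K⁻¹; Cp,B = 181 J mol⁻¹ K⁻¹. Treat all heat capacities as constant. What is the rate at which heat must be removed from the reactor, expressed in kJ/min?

Q_out = 686 kJ/min

Extent of reaction ξ = 0.628 × 631 = 396.27 mol/h
Reaction term: ξ·ΔH°_rxn = 396.27 × -96.5 = -38240 kJ/h
Sensible, feed 148→25 °C: -13349 kJ/h
Outlet flows (mol/h): A 234.73, H₂ 234.73, B 396.27
Sensible, products 25→118 °C: 10425 kJ/h
Q = ΔH = -41164 kJ/h = -11.434 kW
Heat removed = 686.07 kJ/min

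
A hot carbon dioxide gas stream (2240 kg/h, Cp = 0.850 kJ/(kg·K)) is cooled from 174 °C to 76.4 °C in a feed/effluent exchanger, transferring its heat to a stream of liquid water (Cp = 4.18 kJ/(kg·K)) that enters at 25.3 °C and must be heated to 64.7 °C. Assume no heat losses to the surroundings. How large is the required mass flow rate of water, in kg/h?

Heat released by hot stream: Q = 2240 × 0.850 × (174 − 76.4) = 185830 kJ/h
Energy balance on cold side (adiabatic exchanger): Q = ṁ_c·Cp_c·(T_c,out − T_c,in)
ṁ_c = 185830 / [4.18 × (64.7 − 25.3)] = 1128.4 kg/h

ṁ_c = 1130 kg/h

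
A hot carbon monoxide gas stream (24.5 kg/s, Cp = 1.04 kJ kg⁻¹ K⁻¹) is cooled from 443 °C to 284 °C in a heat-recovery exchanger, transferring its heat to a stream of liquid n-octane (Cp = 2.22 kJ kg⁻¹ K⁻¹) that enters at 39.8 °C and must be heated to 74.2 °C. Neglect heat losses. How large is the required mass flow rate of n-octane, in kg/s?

Heat released by hot stream: Q = 24.5 × 1.04 × (443 − 284) = 4051.3 kJ/s
Energy balance on cold side (adiabatic exchanger): Q = ṁ_c·Cp_c·(T_c,out − T_c,in)
ṁ_c = 4051.3 / [2.22 × (74.2 − 39.8)] = 53.05 kg/s

ṁ_c = 53.0 kg/s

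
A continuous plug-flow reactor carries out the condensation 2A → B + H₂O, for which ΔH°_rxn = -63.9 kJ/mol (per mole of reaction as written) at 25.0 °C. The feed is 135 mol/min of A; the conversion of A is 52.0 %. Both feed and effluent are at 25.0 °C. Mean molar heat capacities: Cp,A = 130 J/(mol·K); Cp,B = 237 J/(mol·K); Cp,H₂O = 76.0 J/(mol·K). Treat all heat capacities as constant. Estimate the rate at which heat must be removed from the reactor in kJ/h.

Q_out = 135000 kJ/h

Extent of reaction ξ = 0.520 × 135 / 2 = 35.1 mol/min
Reaction term: ξ·ΔH°_rxn = 35.1 × -63.9 = -2242.9 kJ/min
Q = ΔH = -2242.9 kJ/min = -37.381 kW
Heat removed = 134570 kJ/h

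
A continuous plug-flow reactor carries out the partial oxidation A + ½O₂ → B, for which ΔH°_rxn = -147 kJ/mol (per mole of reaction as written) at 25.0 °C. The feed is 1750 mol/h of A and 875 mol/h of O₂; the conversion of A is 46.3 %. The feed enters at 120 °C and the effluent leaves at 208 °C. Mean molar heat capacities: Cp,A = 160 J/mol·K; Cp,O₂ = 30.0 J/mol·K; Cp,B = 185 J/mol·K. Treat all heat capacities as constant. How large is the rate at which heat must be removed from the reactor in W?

Extent of reaction ξ = 0.463 × 1750 = 810.25 mol/h
Reaction term: ξ·ΔH°_rxn = 810.25 × -147 = -119110 kJ/h
Sensible, feed 120→25 °C: -29094 kJ/h
Outlet flows (mol/h): A 939.75, O₂ 469.88, B 810.25
Sensible, products 25→208 °C: 57527 kJ/h
Q = ΔH = -90674 kJ/h = -25.187 kW
Heat removed = 25187 W

Q_out = 25200 W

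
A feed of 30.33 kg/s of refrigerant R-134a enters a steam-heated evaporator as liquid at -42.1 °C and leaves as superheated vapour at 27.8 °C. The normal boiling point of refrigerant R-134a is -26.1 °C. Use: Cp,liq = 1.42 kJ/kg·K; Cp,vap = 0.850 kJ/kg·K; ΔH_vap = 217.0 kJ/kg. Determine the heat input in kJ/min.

Q = 520000 kJ/min

liquid -42.1→-26.1 °C: 22.72 kJ/kg
vaporisation at -26.1 °C: 217 kJ/kg
vapour -26.1→27.8 °C: 45.815 kJ/kg
Δh = 22.72 + 217 + 45.815 = 285.54 kJ/kg
Q = ṁ·Δh = 30.33 kg/s × 285.54 kJ/kg = 8660.3 kJ/s
|Q| = 8660.3 kW = 519620 kJ/min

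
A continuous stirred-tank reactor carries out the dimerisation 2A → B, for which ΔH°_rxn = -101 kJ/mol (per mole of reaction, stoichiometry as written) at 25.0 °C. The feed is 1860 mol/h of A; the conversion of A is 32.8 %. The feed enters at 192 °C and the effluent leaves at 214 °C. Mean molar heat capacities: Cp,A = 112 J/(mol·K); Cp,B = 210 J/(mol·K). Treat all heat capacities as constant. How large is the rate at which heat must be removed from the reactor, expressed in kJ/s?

Q_out = 7.51 kJ/s

Extent of reaction ξ = 0.328 × 1860 / 2 = 305.04 mol/h
Reaction term: ξ·ΔH°_rxn = 305.04 × -101 = -30809 kJ/h
Sensible, feed 192→25 °C: -34789 kJ/h
Outlet flows (mol/h): A 1249.9, B 305.04
Sensible, products 25→214 °C: 38565 kJ/h
Q = ΔH = -27033 kJ/h = -7.5092 kW
Heat removed = 7.5092 kJ/s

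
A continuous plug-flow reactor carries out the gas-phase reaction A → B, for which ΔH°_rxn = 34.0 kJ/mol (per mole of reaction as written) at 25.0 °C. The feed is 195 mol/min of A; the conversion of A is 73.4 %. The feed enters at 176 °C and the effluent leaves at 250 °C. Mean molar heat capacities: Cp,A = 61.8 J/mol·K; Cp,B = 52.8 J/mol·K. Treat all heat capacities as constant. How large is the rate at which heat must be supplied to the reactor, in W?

Extent of reaction ξ = 0.734 × 195 = 143.13 mol/min
Reaction term: ξ·ΔH°_rxn = 143.13 × 34.0 = 4866.4 kJ/min
Sensible, feed 176→25 °C: -1819.7 kJ/min
Outlet flows (mol/min): A 51.87, B 143.13
Sensible, products 25→250 °C: 2421.6 kJ/min
Q = ΔH = 5468.4 kJ/min = 91.139 kW
Heat supplied = 91139 W

Q_in = 91100 W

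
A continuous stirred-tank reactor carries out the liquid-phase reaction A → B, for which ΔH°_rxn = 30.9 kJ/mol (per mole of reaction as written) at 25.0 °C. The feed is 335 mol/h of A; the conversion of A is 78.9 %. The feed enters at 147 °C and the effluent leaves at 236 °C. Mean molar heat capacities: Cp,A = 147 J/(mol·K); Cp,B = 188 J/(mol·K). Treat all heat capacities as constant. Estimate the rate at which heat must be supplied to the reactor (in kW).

Q_in = 4.12 kW

Extent of reaction ξ = 0.789 × 335 = 264.31 mol/h
Reaction term: ξ·ΔH°_rxn = 264.31 × 30.9 = 8167.3 kJ/h
Sensible, feed 147→25 °C: -6007.9 kJ/h
Outlet flows (mol/h): A 70.685, B 264.31
Sensible, products 25→236 °C: 12677 kJ/h
Q = ΔH = 14837 kJ/h = 4.1213 kW
Heat supplied = 4.1213 kW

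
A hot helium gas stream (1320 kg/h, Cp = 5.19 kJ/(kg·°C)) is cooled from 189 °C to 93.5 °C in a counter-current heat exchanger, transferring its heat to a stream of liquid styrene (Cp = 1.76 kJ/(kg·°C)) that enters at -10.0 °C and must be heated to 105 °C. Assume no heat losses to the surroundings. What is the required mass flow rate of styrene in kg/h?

ṁ_c = 3230 kg/h

Heat released by hot stream: Q = 1320 × 5.19 × (189 − 93.5) = 654250 kJ/h
Energy balance on cold side (adiabatic exchanger): Q = ṁ_c·Cp_c·(T_c,out − T_c,in)
ṁ_c = 654250 / [1.76 × (105 − -10.0)] = 3232.5 kg/h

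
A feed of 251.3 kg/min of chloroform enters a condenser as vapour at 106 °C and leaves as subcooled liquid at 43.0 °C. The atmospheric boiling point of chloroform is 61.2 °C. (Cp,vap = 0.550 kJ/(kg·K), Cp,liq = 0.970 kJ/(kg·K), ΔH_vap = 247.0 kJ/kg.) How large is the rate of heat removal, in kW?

Q_c = 1210 kW

vapour 106→61.2 °C: -24.64 kJ/kg
condensation at 61.2 °C: -247 kJ/kg
liquid 61.2→43.0 °C: -17.654 kJ/kg
Δh = -24.64 + -247 + -17.654 = -289.29 kJ/kg
Q = ṁ·Δh = 251.3 kg/min × -289.29 kJ/kg = -72700 kJ/min
|Q| = 1211.7 kW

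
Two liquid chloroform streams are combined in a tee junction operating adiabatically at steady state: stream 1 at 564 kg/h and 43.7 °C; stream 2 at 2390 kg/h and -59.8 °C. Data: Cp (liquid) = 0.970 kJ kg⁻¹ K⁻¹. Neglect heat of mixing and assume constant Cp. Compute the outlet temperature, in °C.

T_out = -40.0 °C

Energy balance with Q = 0: Σ ṁᵢCp,ᵢ(T_out − Tᵢ) = 0
Σ ṁᵢCp,ᵢTᵢ = 564×0.970×43.7 + 2390×0.970×-59.8 = -114730
Σ ṁᵢCp,ᵢ = 564×0.970 + 2390×0.970 = 2865.4
T_out = -114730 / 2865.4 = -40.039 °C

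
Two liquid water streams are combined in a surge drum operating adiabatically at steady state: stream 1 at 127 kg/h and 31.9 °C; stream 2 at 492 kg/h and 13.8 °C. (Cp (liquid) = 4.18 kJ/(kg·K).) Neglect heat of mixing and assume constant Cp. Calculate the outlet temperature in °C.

No heat crosses the boundary, so H_out = H_in.
T_out = Σ ṁᵢCp,ᵢTᵢ / Σ ṁᵢCp,ᵢ
      = 45315 / 2587.4 = 17.514 °C

T_out = 17.5 °C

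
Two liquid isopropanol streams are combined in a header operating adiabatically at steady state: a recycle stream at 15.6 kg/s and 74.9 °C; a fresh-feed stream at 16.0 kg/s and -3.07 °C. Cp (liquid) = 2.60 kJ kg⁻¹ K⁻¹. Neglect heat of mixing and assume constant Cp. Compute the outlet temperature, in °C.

T_out = 35.4 °C

Energy balance with Q = 0: Σ ṁᵢCp,ᵢ(T_out − Tᵢ) = 0
T_out = Σ ṁᵢCp,ᵢTᵢ / Σ ṁᵢCp,ᵢ
      = 2910.2 / 82.16 = 35.422 °C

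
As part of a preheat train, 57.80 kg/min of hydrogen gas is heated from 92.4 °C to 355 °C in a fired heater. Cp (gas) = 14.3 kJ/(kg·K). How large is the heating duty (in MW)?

Q = 3.62 MW

Q = ṁ·Cp·ΔT = 57.80 × 14.3 × (355 − 92.4) = 217050 kJ/min
Converting: 217050 / 60 s = 3617.5 kW
Heating duty = 3.6175 MW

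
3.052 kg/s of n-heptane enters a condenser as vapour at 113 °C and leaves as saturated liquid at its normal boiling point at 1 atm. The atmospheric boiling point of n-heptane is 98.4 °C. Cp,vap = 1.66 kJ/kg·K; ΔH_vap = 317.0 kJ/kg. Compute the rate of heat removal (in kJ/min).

Q_c = 62500 kJ/min

vapour 113→98.4 °C: -24.236 kJ/kg
condensation at 98.4 °C: -317 kJ/kg
Δh = -24.236 + -317 = -341.24 kJ/kg
Q = ṁ·Δh = 3.052 kg/s × -341.24 kJ/kg = -1041.5 kJ/s
|Q| = 1041.5 kW = 62487 kJ/min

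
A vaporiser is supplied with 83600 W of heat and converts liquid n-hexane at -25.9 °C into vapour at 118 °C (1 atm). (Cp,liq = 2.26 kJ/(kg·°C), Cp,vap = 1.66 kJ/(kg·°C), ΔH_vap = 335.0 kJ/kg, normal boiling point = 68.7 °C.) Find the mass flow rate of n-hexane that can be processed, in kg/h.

ṁ = 477 kg/h

Δh = 2.26×(68.7−-25.9) + 335.0 + 1.66×(118−68.7) = 630.63 kJ/kg
Q = 83600 W = 83.6 kJ/s = 300960 kJ/h
ṁ = Q/Δh = 300960 / 630.63 = 477.23 kg/h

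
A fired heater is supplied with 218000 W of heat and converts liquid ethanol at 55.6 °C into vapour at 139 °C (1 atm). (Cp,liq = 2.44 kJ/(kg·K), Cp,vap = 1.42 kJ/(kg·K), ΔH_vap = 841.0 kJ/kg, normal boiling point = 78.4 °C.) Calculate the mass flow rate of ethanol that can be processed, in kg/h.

Δh = 2.44×(78.4−55.6) + 841.0 + 1.42×(139−78.4) = 982.68 kJ/kg
Q = 218000 W = 218 kJ/s = 784800 kJ/h
ṁ = Q/Δh = 784800 / 982.68 = 798.63 kg/h

ṁ = 799 kg/h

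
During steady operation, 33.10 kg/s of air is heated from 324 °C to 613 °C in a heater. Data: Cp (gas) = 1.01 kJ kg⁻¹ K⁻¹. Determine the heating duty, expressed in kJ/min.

Q = 580000 kJ/min

Q = ṁ·Cp·ΔT = 33.10 × 1.01 × (613 − 324) = 9661.6 kJ/s
Heating duty = 579690 kJ/min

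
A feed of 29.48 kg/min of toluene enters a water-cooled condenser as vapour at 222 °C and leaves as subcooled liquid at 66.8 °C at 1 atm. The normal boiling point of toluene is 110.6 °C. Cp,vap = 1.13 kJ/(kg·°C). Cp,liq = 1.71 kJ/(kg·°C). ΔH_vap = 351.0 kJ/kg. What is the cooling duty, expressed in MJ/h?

Q_c = 976 MJ/h

vapour 222→110.6 °C: -125.88 kJ/kg
condensation at 110.6 °C: -351 kJ/kg
liquid 110.6→66.8 °C: -74.898 kJ/kg
Δh = -125.88 + -351 + -74.898 = -551.78 kJ/kg
Q = ṁ·Δh = 29.48 kg/min × -551.78 kJ/kg = -16266 kJ/min
|Q| = 271.11 kW = 975.99 MJ/h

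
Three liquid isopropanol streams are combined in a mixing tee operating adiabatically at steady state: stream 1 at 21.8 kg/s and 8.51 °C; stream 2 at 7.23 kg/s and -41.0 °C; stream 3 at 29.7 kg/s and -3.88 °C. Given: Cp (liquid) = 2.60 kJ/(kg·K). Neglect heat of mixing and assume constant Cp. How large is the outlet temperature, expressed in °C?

T_out = -3.85 °C

Adiabatic, steady state ⇒ Σ ṁᵢCp,ᵢ(T_out − Tᵢ) = 0
Σ ṁᵢCp,ᵢTᵢ = 21.8×2.60×8.51 + 7.23×2.60×-41.0 + 29.7×2.60×-3.88 = -587.98
Σ ṁᵢCp,ᵢ = 21.8×2.60 + 7.23×2.60 + 29.7×2.60 = 152.7
T_out = -587.98 / 152.7 = -3.8506 °C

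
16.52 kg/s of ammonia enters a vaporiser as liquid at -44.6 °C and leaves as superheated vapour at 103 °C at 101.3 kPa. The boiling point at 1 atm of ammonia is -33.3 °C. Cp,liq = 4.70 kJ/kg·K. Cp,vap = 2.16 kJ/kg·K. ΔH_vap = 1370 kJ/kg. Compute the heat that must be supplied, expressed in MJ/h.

liquid -44.6→-33.3 °C: 53.11 kJ/kg
vaporisation at -33.3 °C: 1370 kJ/kg
vapour -33.3→103 °C: 294.41 kJ/kg
Δh = 53.11 + 1370 + 294.41 = 1717.5 kJ/kg
Q = ṁ·Δh = 16.52 kg/s × 1717.5 kJ/kg = 28373 kJ/s
|Q| = 28373 kW = 102140 MJ/h

Q = 102000 MJ/h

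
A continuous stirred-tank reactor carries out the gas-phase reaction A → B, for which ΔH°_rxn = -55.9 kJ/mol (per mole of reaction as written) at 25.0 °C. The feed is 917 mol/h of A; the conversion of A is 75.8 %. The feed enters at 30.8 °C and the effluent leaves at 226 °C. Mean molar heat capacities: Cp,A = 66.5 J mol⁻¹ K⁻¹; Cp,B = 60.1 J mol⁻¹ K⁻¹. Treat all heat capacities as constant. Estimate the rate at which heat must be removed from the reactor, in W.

Q_out = 7740 W

Extent of reaction ξ = 0.758 × 917 = 695.09 mol/h
Reaction term: ξ·ΔH°_rxn = 695.09 × -55.9 = -38855 kJ/h
Sensible, feed 30.8→25 °C: -353.69 kJ/h
Outlet flows (mol/h): A 221.91, B 695.09
Sensible, products 25→226 °C: 11363 kJ/h
Q = ΔH = -27846 kJ/h = -7.735 kW
Heat removed = 7735 W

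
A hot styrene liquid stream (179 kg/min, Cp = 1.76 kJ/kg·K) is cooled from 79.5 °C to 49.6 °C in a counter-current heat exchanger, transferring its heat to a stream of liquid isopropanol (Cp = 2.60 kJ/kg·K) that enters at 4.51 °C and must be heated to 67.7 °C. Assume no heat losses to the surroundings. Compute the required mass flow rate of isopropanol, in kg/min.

ṁ_c = 57.3 kg/min

Heat released by hot stream: Q = 179 × 1.76 × (79.5 − 49.6) = 9419.7 kJ/min
Energy balance on cold side (adiabatic exchanger): Q = ṁ_c·Cp_c·(T_c,out − T_c,in)
ṁ_c = 9419.7 / [2.60 × (67.7 − 4.51)] = 57.334 kg/min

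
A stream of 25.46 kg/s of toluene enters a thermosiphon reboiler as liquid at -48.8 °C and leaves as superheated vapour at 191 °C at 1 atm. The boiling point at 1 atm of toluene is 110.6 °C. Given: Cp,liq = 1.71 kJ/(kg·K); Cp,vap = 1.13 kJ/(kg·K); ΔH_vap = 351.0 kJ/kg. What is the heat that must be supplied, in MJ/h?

liquid -48.8→110.6 °C: 272.57 kJ/kg
vaporisation at 110.6 °C: 351 kJ/kg
vapour 110.6→191 °C: 90.852 kJ/kg
Δh = 272.57 + 351 + 90.852 = 714.43 kJ/kg
Q = ṁ·Δh = 25.46 kg/s × 714.43 kJ/kg = 18189 kJ/s
|Q| = 18189 kW = 65481 MJ/h

Q = 65500 MJ/h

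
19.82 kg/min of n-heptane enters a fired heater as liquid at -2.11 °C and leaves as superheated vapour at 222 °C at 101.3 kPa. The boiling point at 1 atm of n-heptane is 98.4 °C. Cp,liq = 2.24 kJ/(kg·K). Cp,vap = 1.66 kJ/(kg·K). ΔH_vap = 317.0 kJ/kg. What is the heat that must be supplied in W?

liquid -2.11→98.4 °C: 225.14 kJ/kg
vaporisation at 98.4 °C: 317 kJ/kg
vapour 98.4→222 °C: 205.18 kJ/kg
Δh = 225.14 + 317 + 205.18 = 747.32 kJ/kg
Q = ṁ·Δh = 19.82 kg/min × 747.32 kJ/kg = 14812 kJ/min
|Q| = 246.86 kW = 246860 W

Q = 247000 W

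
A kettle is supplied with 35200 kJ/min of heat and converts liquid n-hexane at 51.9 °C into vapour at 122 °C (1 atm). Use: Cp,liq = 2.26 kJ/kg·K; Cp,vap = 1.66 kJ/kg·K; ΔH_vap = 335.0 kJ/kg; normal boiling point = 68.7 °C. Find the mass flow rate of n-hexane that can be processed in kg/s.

Δh = 2.26×(68.7−51.9) + 335.0 + 1.66×(122−68.7) = 461.45 kJ/kg
Q = 35200 kJ/min = 586.67 kJ/s = 586.67 kJ/s
ṁ = Q/Δh = 586.67 / 461.45 = 1.2714 kg/s

ṁ = 1.27 kg/s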